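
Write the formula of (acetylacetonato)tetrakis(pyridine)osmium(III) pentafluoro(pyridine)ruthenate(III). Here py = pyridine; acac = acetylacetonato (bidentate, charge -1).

[Os(acac)(py)4][RuF5(py)]

Cation [Os…]: ligand charges -1, Os(III) ⇒ ion charge 2+.
Anion [Ru…]: ligand charges -5, Ru(III) ⇒ ion charge 2−.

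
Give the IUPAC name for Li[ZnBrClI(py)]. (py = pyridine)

The 1 lithium counter-ion carries a total charge of +1, so each complex ion is 1−.
Ligand charges: 1×pyridine (neutral), 1×iodo (-1 each), 1×chloro (-1 each), 1×bromo (-1 each); total -3. So Zn + (-3) = 1−, giving Zn = +2.
Ligands are named alphabetically: bromo before chloro before iodo before pyridine.
The complex ion is anionic, so zinc takes the -ate form zincate(II).

lithium bromochloroiodo(pyridine)zincate(II)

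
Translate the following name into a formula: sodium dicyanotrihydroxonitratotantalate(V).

Ligands: 2 cyano (CN, -1), 3 hydroxo (OH, -1), 1 nitrato (NO3, -1). Ligand charge sum = -6.
Charge balance with sodium (+1) requires 1 complex ion per 1 sodium.

Na[Ta(CN)2(NO3)(OH)3]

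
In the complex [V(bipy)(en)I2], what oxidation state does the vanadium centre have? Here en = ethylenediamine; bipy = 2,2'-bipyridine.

No counter-ion: the bracketed complex is neutral.
Ligand charges: 2×I = -2; 1×en neutral; 1×bipy neutral; sum -2.
V + (-2) = 0 ⇒ V is +2.

+2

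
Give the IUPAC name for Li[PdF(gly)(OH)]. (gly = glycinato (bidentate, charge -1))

The 1 lithium counter-ion carries a total charge of +1, so each complex ion is 1−.
Ligand charges: 1×glycinato (-1 each), 1×fluoro (-1 each), 1×hydroxo (-1 each); total -3. So Pd + (-3) = 1−, giving Pd = +2.
The complex ion is anionic, so palladium takes the -ate form palladate(II).

lithium fluoro(glycinato)hydroxopalladate(II)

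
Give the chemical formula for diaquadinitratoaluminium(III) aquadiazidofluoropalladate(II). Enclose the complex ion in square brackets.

[Al(H2O)2(NO3)2][PdF(H2O)(N3)2]

Cation [Al…]: ligand charges -2, Al(III) ⇒ ion charge 1+.
Anion [Pd…]: ligand charges -3, Pd(II) ⇒ ion charge 1−.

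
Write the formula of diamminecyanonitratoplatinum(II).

[Pt(CN)(NH3)2(NO3)]

Ligands: 1 cyano (CN, -1), 1 nitrato (NO3, -1), 2 ammine (NH3, neutral). Ligand charge sum = -2.
With Pt in oxidation state +2, the complex ion is [Pt...].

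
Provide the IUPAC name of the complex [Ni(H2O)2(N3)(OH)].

diaquaazidohydroxonickel(II)

There is no counter-ion, so the complex is neutral overall.
Ligand charges: 1×hydroxo (-1 each), 1×azido (-1 each), 2×aqua (neutral); total -2. So Ni + (-2) = 0, giving Ni = +2.
Ligands are named alphabetically: aqua before azido before hydroxo.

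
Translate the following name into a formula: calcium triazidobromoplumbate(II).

Ligands: 3 azido (N3, -1), 1 bromo (Br, -1). Ligand charge sum = -4.
Charge balance with calcium (+2) requires 1 complex ion per 1 calcium.

Ca[PbBr(N3)3]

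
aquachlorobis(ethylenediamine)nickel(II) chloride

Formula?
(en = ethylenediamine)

[NiCl(en)2(H2O)]Cl

Ligands: 2 ethylenediamine (en, neutral), 1 chloro (Cl, -1), 1 aqua (H2O, neutral). Ligand charge sum = -1.
With Ni in oxidation state +2, the complex ion is [Ni...]^1+.
Charge balance with chloride (-1) requires 1 complex ion per 1 chloride.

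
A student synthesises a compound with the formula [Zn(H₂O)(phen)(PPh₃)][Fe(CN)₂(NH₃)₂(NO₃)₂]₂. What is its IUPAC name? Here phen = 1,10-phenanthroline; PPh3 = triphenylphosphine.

Both ions are complex: the cation is named first with the plain metal name, the anion second with the -ate form; each ion's ligands are alphabetised independently.
Zinc is always +2 in its complexes; the cation's ligand charges sum to 0, so the complex cation is 2+.
With 2 anions per cation, each anion must be 2/2 = 1−.
Anion: ligand charges sum to -4; for the ion to be 1−, Fe = +3.

aqua(1,10-phenanthroline)(triphenylphosphine)zinc(II) diamminedicyanodinitratoferrate(III)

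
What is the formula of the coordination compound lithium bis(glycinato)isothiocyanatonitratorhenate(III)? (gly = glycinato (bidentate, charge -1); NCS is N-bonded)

Li[Re(gly)2(NCS)(NO3)]

Ligands: 2 glycinato (gly, -1), 1 nitrato (NO3, -1), 1 isothiocyanato (NCS, -1). Ligand charge sum = -4.
With Re in oxidation state +3, the complex ion is [Re...]^1−.
Charge balance with lithium (+1) requires 1 complex ion per 1 lithium.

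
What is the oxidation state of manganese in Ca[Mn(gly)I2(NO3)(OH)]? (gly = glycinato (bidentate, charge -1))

+3

1 calcium outside the brackets (+2 each) → the complex ion is 2−.
Ligand charges: 2×I = -2; 1×gly = -1; 1×NO3 = -1; 1×OH = -1; sum -5.
Mn + (-5) = 2− ⇒ Mn is +3.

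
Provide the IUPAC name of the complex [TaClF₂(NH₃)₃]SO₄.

triamminechlorodifluorotantalum(V) sulfate

The 1 sulfate counter-ion carries a total charge of -2, so each complex ion is 2+.
Ligand charges: 1×chloro (-1 each), 2×fluoro (-1 each), 3×ammine (neutral); total -3. So Ta + (-3) = 2+, giving Ta = +5.
Ligands are named alphabetically: ammine before chloro before fluoro.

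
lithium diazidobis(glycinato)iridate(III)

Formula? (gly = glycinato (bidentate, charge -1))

Li[Ir(gly)2(N3)2]

Ligands: 2 glycinato (gly, -1), 2 azido (N3, -1). Ligand charge sum = -4.
With Ir in oxidation state +3, the complex ion is [Ir...]^1−.
Charge balance with lithium (+1) requires 1 complex ion per 1 lithium.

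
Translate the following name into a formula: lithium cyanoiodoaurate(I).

Li[Au(CN)I]

Ligands: 1 cyano (CN, -1), 1 iodo (I, -1). Ligand charge sum = -2.
With Au in oxidation state +1, the complex ion is [Au...]^1−.
Charge balance with lithium (+1) requires 1 complex ion per 1 lithium.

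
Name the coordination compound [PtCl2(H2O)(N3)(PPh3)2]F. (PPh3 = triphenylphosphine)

aquaazidodichlorobis(triphenylphosphine)platinum(IV) fluoride

The 1 fluoride counter-ion carries a total charge of -1, so each complex ion is 1+.
Ligand charges: 2×triphenylphosphine (neutral), 2×chloro (-1 each), 1×azido (-1 each), 1×aqua (neutral); total -3. So Pt + (-3) = 1+, giving Pt = +4.
Ligands are named alphabetically: aqua before azido before chloro before triphenylphosphine.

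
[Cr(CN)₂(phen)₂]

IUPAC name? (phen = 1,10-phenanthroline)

dicyanobis(1,10-phenanthroline)chromium(II)

There is no counter-ion, so the complex is neutral overall.
Ligand charges: 2×1,10-phenanthroline (neutral), 2×cyano (-1 each); total -2. So Cr + (-2) = 0, giving Cr = +2.
Ligands are named alphabetically: cyano before phenanthroline.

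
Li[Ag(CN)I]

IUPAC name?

lithium cyanoiodoargentate(I)

The 1 lithium counter-ion carries a total charge of +1, so each complex ion is 1−.
Ligand charges: 1×cyano (-1 each), 1×iodo (-1 each); total -2. So Ag + (-2) = 1−, giving Ag = +1.
The complex ion is anionic, so silver takes the -ate form argentate(I).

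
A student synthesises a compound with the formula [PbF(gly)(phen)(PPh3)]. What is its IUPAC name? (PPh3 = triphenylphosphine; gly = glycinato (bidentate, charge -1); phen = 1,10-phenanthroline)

There is no counter-ion, so the complex is neutral overall.
Ligand charges: 1×triphenylphosphine (neutral), 1×glycinato (-1 each), 1×1,10-phenanthroline (neutral), 1×fluoro (-1 each); total -2. So Pb + (-2) = 0, giving Pb = +2.
Ligands are named alphabetically: fluoro before glycinato before phenanthroline before triphenylphosphine.

fluoro(glycinato)(1,10-phenanthroline)(triphenylphosphine)lead(II)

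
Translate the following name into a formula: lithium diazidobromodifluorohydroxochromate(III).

Ligands: 2 fluoro (F, -1), 2 azido (N3, -1), 1 bromo (Br, -1), 1 hydroxo (OH, -1). Ligand charge sum = -6.
Charge balance with lithium (+1) requires 1 complex ion per 3 lithium.

Li3[CrBrF2(N3)2(OH)]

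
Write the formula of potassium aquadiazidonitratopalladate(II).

Ligands: 1 aqua (H2O, neutral), 2 azido (N3, -1), 1 nitrato (NO3, -1). Ligand charge sum = -3.
With Pd in oxidation state +2, the complex ion is [Pd...]^1−.
Charge balance with potassium (+1) requires 1 complex ion per 1 potassium.

K[Pd(H2O)(N3)2(NO3)]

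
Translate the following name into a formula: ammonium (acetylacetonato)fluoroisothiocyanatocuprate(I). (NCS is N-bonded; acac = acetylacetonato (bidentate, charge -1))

Ligands: 1 isothiocyanato (NCS, -1), 1 fluoro (F, -1), 1 acetylacetonato (acac, -1). Ligand charge sum = -3.
Charge balance with ammonium (+1) requires 1 complex ion per 2 ammonium.

(NH4)2[Cu(acac)F(NCS)]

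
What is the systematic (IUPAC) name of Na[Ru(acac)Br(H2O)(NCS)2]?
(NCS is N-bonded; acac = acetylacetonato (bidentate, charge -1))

sodium (acetylacetonato)aquabromodiisothiocyanatoruthenate(III)

The 1 sodium counter-ion carries a total charge of +1, so each complex ion is 1−.
Ligand charges: 2×isothiocyanato (-1 each), 1×bromo (-1 each), 1×acetylacetonato (-1 each), 1×aqua (neutral); total -4. So Ru + (-4) = 1−, giving Ru = +3.
Ligands are named alphabetically: acetylacetonato before aqua before bromo before isothiocyanato.
The complex ion is anionic, so ruthenium takes the -ate form ruthenate(III).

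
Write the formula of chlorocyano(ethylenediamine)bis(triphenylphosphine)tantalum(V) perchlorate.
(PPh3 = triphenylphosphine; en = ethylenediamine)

Ligands: 2 triphenylphosphine (PPh3, neutral), 1 cyano (CN, -1), 1 chloro (Cl, -1), 1 ethylenediamine (en, neutral). Ligand charge sum = -2.
With Ta in oxidation state +5, the complex ion is [Ta...]^3+.
Charge balance with perchlorate (-1) requires 1 complex ion per 3 perchlorate.

[TaCl(CN)(en)(PPh3)2](ClO4)3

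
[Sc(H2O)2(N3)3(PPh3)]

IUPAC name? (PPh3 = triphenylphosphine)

diaquatriazido(triphenylphosphine)scandium(III)

There is no counter-ion, so the complex is neutral overall.
Ligand charges: 2×aqua (neutral), 3×azido (-1 each), 1×triphenylphosphine (neutral); total -3. So Sc + (-3) = 0, giving Sc = +3.
Ligands are named alphabetically: aqua before azido before triphenylphosphine.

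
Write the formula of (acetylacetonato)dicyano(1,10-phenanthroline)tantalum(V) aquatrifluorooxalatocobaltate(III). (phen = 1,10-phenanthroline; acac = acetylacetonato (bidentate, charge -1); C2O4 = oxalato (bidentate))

Cation [Ta…]: ligand charges -3, Ta(V) ⇒ ion charge 2+.
Anion [Co…]: ligand charges -5, Co(III) ⇒ ion charge 2−.
One 2+ cation balances one 2− anion.

[Ta(acac)(CN)2(phen)][Co(C2O4)F3(H2O)]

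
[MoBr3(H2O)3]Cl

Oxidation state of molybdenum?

1 chloride outside the brackets (-1 each) → the complex ion is 1+.
Ligand charges: 3×Br = -3; 3×H2O neutral; sum -3.
Mo + (-3) = 1+ ⇒ Mo is +4.

+4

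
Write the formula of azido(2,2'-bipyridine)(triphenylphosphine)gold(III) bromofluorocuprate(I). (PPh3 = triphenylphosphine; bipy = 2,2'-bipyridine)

Cation [Au…]: ligand charges -1, Au(III) ⇒ ion charge 2+.
Anion [Cu…]: ligand charges -2, Cu(I) ⇒ ion charge 1−.
One 2+ cation requires 2 of the 1− anion.

[Au(bipy)(N3)(PPh3)][CuBrF]2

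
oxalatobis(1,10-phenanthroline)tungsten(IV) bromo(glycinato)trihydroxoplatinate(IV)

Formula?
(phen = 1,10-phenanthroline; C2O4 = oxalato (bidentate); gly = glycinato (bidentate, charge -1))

[W(C2O4)(phen)2][PtBr(gly)(OH)3]2

Cation [W…]: ligand charges -2, W(IV) ⇒ ion charge 2+.
Anion [Pt…]: ligand charges -5, Pt(IV) ⇒ ion charge 1−.
One 2+ cation requires 2 of the 1− anion.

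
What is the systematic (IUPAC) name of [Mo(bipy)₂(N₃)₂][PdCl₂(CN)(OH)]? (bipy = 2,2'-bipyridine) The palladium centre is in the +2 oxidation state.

Pd is given as +2; the anion's ligand charges sum to -4, so the complex anion is 2−.
A 1:1 salt means the cation carries the equal and opposite charge, 2+.
Cation: ligand charges sum to -2; for the ion to be 2+, Mo = +4.

diazidobis(2,2'-bipyridine)molybdenum(IV) dichlorocyanohydroxopalladate(II)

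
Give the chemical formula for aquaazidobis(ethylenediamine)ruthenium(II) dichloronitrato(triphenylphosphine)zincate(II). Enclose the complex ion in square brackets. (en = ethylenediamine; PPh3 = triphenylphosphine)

[Ru(en)2(H2O)(N3)][ZnCl2(NO3)(PPh3)]

Cation [Ru…]: ligand charges -1, Ru(II) ⇒ ion charge 1+.
Anion [Zn…]: ligand charges -3, Zn(II) ⇒ ion charge 1−.
One 1+ cation balances one 1− anion.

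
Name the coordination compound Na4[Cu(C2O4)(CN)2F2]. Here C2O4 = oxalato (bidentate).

The 4 sodium counter-ions carry a total charge of +4, so each complex ion is 4−.
Ligand charges: 2×cyano (-1 each), 2×fluoro (-1 each), 1×oxalato (-2 each); total -6. So Cu + (-6) = 4−, giving Cu = +2.
Ligands are named alphabetically: cyano before fluoro before oxalato.
The complex ion is anionic, so copper takes the -ate form cuprate(II).

sodium dicyanodifluorooxalatocuprate(II)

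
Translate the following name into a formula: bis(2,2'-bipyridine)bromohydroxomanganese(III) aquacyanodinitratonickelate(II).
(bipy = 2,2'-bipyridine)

Cation [Mn…]: ligand charges -2, Mn(III) ⇒ ion charge 1+.
Anion [Ni…]: ligand charges -3, Ni(II) ⇒ ion charge 1−.
One 1+ cation balances one 1− anion.

[Mn(bipy)2Br(OH)][Ni(CN)(H2O)(NO3)2]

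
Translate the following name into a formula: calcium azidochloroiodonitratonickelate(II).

Ligands: 1 nitrato (NO3, -1), 1 chloro (Cl, -1), 1 iodo (I, -1), 1 azido (N3, -1). Ligand charge sum = -4.
With Ni in oxidation state +2, the complex ion is [Ni...]^2−.
Charge balance with calcium (+2) requires 1 complex ion per 1 calcium.

Ca[NiClI(N3)(NO3)]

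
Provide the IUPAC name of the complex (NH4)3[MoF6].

ammonium hexafluoromolybdate(III)

The 3 ammonium counter-ions carry a total charge of +3, so each complex ion is 3−.
Ligand charges: 6×fluoro (-1 each); total -6. So Mo + (-6) = 3−, giving Mo = +3.
The complex ion is anionic, so molybdenum takes the -ate form molybdate(III).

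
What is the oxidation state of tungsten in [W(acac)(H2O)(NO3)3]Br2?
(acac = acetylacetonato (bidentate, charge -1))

2 bromide outside the brackets (-1 each) → the complex ion is 2+.
Ligand charges: 1×H2O neutral; 3×NO3 = -3; 1×acac = -1; sum -4.
W + (-4) = 2+ ⇒ W is +6.

+6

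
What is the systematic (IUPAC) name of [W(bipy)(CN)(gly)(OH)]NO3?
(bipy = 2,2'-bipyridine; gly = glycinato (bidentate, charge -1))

The 1 nitrate counter-ion carries a total charge of -1, so each complex ion is 1+.
Ligand charges: 1×cyano (-1 each), 1×2,2'-bipyridine (neutral), 1×glycinato (-1 each), 1×hydroxo (-1 each); total -3. So W + (-3) = 1+, giving W = +4.
Ligands are named alphabetically: bipyridine before cyano before glycinato before hydroxo.

(2,2'-bipyridine)cyano(glycinato)hydroxotungsten(IV) nitrate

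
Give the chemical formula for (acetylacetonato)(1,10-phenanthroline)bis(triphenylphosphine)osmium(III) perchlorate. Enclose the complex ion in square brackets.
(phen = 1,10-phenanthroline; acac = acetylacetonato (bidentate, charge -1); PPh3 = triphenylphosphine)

[Os(acac)(phen)(PPh3)2](ClO4)2

Ligands: 1 1,10-phenanthroline (phen, neutral), 1 acetylacetonato (acac, -1), 2 triphenylphosphine (PPh3, neutral). Ligand charge sum = -1.
With Os in oxidation state +3, the complex ion is [Os...]^2+.
Charge balance with perchlorate (-1) requires 1 complex ion per 2 perchlorate.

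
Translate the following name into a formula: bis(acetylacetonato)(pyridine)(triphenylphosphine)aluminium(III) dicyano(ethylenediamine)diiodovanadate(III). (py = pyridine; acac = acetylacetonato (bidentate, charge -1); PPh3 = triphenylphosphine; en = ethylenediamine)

Cation [Al…]: ligand charges -2, Al(III) ⇒ ion charge 1+.
Anion [V…]: ligand charges -4, V(III) ⇒ ion charge 1−.
One 1+ cation balances one 1− anion.

[Al(acac)2(PPh3)(py)][V(CN)2(en)I2]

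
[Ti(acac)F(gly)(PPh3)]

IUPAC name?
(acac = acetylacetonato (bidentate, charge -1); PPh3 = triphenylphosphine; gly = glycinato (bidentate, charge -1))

There is no counter-ion, so the complex is neutral overall.
Ligand charges: 1×acetylacetonato (-1 each), 1×triphenylphosphine (neutral), 1×fluoro (-1 each), 1×glycinato (-1 each); total -3. So Ti + (-3) = 0, giving Ti = +3.
Ligands are named alphabetically: acetylacetonato before fluoro before glycinato before triphenylphosphine.

(acetylacetonato)fluoro(glycinato)(triphenylphosphine)titanium(III)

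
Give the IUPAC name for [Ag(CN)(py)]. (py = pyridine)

cyano(pyridine)silver(I)

There is no counter-ion, so the complex is neutral overall.
Ligand charges: 1×pyridine (neutral), 1×cyano (-1 each); total -1. So Ag + (-1) = 0, giving Ag = +1.
Ligands are named alphabetically: cyano before pyridine.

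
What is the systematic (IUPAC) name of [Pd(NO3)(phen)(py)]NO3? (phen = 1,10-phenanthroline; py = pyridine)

The 1 nitrate counter-ion carries a total charge of -1, so each complex ion is 1+.
Ligand charges: 1×nitrato (-1 each), 1×1,10-phenanthroline (neutral), 1×pyridine (neutral); total -1. So Pd + (-1) = 1+, giving Pd = +2.
Ligands are named alphabetically: nitrato before phenanthroline before pyridine.

nitrato(1,10-phenanthroline)(pyridine)palladium(II) nitrate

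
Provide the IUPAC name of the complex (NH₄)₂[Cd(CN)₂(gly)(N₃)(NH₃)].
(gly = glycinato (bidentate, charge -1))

The 2 ammonium counter-ions carry a total charge of +2, so each complex ion is 2−.
Ligand charges: 2×cyano (-1 each), 1×ammine (neutral), 1×azido (-1 each), 1×glycinato (-1 each); total -4. So Cd + (-4) = 2−, giving Cd = +2.
The complex ion is anionic, so cadmium takes the -ate form cadmate(II).

ammonium ammineazidodicyano(glycinato)cadmate(II)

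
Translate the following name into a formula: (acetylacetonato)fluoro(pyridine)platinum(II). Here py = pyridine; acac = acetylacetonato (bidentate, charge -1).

[Pt(acac)F(py)]

Ligands: 1 pyridine (py, neutral), 1 acetylacetonato (acac, -1), 1 fluoro (F, -1). Ligand charge sum = -2.
With Pt in oxidation state +2, the complex ion is [Pt...].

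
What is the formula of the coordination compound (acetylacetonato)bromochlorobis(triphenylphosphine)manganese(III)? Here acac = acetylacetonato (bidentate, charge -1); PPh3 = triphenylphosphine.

[Mn(acac)BrCl(PPh3)2]

Ligands: 1 chloro (Cl, -1), 1 bromo (Br, -1), 1 acetylacetonato (acac, -1), 2 triphenylphosphine (PPh3, neutral). Ligand charge sum = -3.
With Mn in oxidation state +3, the complex ion is [Mn...].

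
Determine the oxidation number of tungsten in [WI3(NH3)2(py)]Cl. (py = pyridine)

1 chloride outside the brackets (-1 each) → the complex ion is 1+.
Ligand charges: 1×py neutral; 2×NH3 neutral; 3×I = -3; sum -3.
W + (-3) = 1+ ⇒ W is +4.

+4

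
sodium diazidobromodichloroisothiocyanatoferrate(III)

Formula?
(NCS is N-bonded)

Na3[FeBrCl2(N3)2(NCS)]

Ligands: 1 bromo (Br, -1), 1 isothiocyanato (NCS, -1), 2 azido (N3, -1), 2 chloro (Cl, -1). Ligand charge sum = -6.
Charge balance with sodium (+1) requires 1 complex ion per 3 sodium.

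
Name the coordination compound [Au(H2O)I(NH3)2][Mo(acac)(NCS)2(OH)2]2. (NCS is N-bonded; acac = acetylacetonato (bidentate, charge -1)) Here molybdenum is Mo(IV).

Both ions are complex: the cation is named first with the plain metal name, the anion second with the -ate form; each ion's ligands are alphabetised independently.
Mo is given as +4; the anion's ligand charges sum to -5, so the complex anion is 1−.
With 2 anions per cation, the cation must be 2×1 = 2+.
Cation: ligand charges sum to -1; for the ion to be 2+, Au = +3.

diammineaquaiodogold(III) (acetylacetonato)dihydroxodiisothiocyanatomolybdate(IV)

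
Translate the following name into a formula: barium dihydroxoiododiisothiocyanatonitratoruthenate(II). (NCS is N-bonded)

Ba2[RuI(NCS)2(NO3)(OH)2]

Ligands: 2 hydroxo (OH, -1), 2 isothiocyanato (NCS, -1), 1 iodo (I, -1), 1 nitrato (NO3, -1). Ligand charge sum = -6.
Charge balance with barium (+2) requires 1 complex ion per 2 barium.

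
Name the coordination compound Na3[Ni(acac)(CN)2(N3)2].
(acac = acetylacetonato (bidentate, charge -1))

sodium (acetylacetonato)diazidodicyanonickelate(II)

The 3 sodium counter-ions carry a total charge of +3, so each complex ion is 3−.
Ligand charges: 2×cyano (-1 each), 1×acetylacetonato (-1 each), 2×azido (-1 each); total -5. So Ni + (-5) = 3−, giving Ni = +2.
Ligands are named alphabetically: acetylacetonato before azido before cyano.
The complex ion is anionic, so nickel takes the -ate form nickelate(II).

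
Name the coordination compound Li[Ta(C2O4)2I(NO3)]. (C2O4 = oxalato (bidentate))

The 1 lithium counter-ion carries a total charge of +1, so each complex ion is 1−.
Ligand charges: 1×iodo (-1 each), 2×oxalato (-2 each), 1×nitrato (-1 each); total -6. So Ta + (-6) = 1−, giving Ta = +5.
Ligands are named alphabetically: iodo before nitrato before oxalato.
The complex ion is anionic, so tantalum takes the -ate form tantalate(V).

lithium iodonitratodioxalatotantalate(V)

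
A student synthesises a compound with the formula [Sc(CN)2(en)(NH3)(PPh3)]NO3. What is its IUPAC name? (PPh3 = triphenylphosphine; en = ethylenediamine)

The 1 nitrate counter-ion carries a total charge of -1, so each complex ion is 1+.
Ligand charges: 1×triphenylphosphine (neutral), 1×ethylenediamine (neutral), 1×ammine (neutral), 2×cyano (-1 each); total -2. So Sc + (-2) = 1+, giving Sc = +3.
Ligands are named alphabetically: ammine before cyano before ethylenediamine before triphenylphosphine.

amminedicyano(ethylenediamine)(triphenylphosphine)scandium(III) nitrate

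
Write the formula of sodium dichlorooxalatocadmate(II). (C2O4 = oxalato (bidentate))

Ligands: 1 oxalato (C2O4, -2), 2 chloro (Cl, -1). Ligand charge sum = -4.
With Cd in oxidation state +2, the complex ion is [Cd...]^2−.
Charge balance with sodium (+1) requires 1 complex ion per 2 sodium.

Na2[Cd(C2O4)Cl2]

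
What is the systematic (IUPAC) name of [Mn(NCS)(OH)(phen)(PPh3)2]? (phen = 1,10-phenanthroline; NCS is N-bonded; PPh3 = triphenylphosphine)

There is no counter-ion, so the complex is neutral overall.
Ligand charges: 1×1,10-phenanthroline (neutral), 1×isothiocyanato (-1 each), 2×triphenylphosphine (neutral), 1×hydroxo (-1 each); total -2. So Mn + (-2) = 0, giving Mn = +2.
Ligands are named alphabetically: hydroxo before isothiocyanato before phenanthroline before triphenylphosphine.

hydroxoisothiocyanato(1,10-phenanthroline)bis(triphenylphosphine)manganese(II)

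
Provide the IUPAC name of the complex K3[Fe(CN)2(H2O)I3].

The 3 potassium counter-ions carry a total charge of +3, so each complex ion is 3−.
Ligand charges: 2×cyano (-1 each), 1×aqua (neutral), 3×iodo (-1 each); total -5. So Fe + (-5) = 3−, giving Fe = +2.
The complex ion is anionic, so iron takes the -ate form ferrate(II).

potassium aquadicyanotriiodoferrate(II)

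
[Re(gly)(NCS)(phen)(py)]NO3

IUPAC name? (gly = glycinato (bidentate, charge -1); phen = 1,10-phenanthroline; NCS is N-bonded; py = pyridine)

(glycinato)isothiocyanato(1,10-phenanthroline)(pyridine)rhenium(III) nitrate

The 1 nitrate counter-ion carries a total charge of -1, so each complex ion is 1+.
Ligand charges: 1×glycinato (-1 each), 1×1,10-phenanthroline (neutral), 1×isothiocyanato (-1 each), 1×pyridine (neutral); total -2. So Re + (-2) = 1+, giving Re = +3.
Ligands are named alphabetically: glycinato before isothiocyanato before phenanthroline before pyridine.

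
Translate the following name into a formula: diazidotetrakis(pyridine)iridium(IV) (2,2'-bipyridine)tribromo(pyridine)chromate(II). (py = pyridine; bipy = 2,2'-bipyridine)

[Ir(N3)2(py)4][Cr(bipy)Br3(py)]2

Cation [Ir…]: ligand charges -2, Ir(IV) ⇒ ion charge 2+.
Anion [Cr…]: ligand charges -3, Cr(II) ⇒ ion charge 1−.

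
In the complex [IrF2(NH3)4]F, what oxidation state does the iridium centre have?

+3

1 fluoride outside the brackets (-1 each) → the complex ion is 1+.
Ligand charges: 2×F = -2; 4×NH3 neutral; sum -2.
Ir + (-2) = 1+ ⇒ Ir is +3.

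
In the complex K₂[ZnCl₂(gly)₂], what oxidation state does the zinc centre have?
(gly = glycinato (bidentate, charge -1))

+2

2 potassium outside the brackets (+1 each) → the complex ion is 2−.
Ligand charges: 2×gly = -2; 2×Cl = -2; sum -4.
Zn + (-4) = 2− ⇒ Zn is +2.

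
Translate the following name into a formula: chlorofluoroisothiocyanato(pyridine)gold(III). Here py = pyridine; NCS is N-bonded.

Ligands: 1 pyridine (py, neutral), 1 chloro (Cl, -1), 1 fluoro (F, -1), 1 isothiocyanato (NCS, -1). Ligand charge sum = -3.
With Au in oxidation state +3, the complex ion is [Au...].

[AuClF(NCS)(py)]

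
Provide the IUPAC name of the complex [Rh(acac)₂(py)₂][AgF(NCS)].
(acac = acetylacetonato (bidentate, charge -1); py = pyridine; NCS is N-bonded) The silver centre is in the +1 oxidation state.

bis(acetylacetonato)bis(pyridine)rhodium(III) fluoroisothiocyanatoargentate(I)

Ag is given as +1; the anion's ligand charges sum to -2, so the complex anion is 1−.
A 1:1 salt means the cation carries the equal and opposite charge, 1+.
Cation: ligand charges sum to -2; for the ion to be 1+, Rh = +3.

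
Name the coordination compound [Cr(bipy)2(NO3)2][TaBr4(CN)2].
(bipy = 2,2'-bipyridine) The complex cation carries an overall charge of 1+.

bis(2,2'-bipyridine)dinitratochromium(III) tetrabromodicyanotantalate(V)

The complex cation is given as 1+; its ligand charges sum to -2, so Cr = +3.
A 1:1 salt means the anion carries the equal and opposite charge, 1−.
Anion: ligand charges sum to -6; for the ion to be 1−, Ta = +5.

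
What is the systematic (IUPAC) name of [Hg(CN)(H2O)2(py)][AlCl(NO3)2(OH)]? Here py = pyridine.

diaquacyano(pyridine)mercury(II) chlorohydroxodinitratoaluminate(III)

Both ions are complex: the cation is named first with the plain metal name, the anion second with the -ate form; each ion's ligands are alphabetised independently.
Aluminium is always +3 in its complexes; the anion's ligand charges sum to -4, so the complex anion is 1−.
A 1:1 salt means the cation carries the equal and opposite charge, 1+.
Cation: ligand charges sum to -1; for the ion to be 1+, Hg = +2.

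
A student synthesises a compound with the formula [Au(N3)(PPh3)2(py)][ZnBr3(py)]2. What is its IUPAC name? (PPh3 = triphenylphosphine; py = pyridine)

azido(pyridine)bis(triphenylphosphine)gold(III) tribromo(pyridine)zincate(II)

Both ions are complex: the cation is named first with the plain metal name, the anion second with the -ate form; each ion's ligands are alphabetised independently.
Zinc is always +2 in its complexes; the anion's ligand charges sum to -3, so the complex anion is 1−.
With 2 anions per cation, the cation must be 2×1 = 2+.
Cation: ligand charges sum to -1; for the ion to be 2+, Au = +3.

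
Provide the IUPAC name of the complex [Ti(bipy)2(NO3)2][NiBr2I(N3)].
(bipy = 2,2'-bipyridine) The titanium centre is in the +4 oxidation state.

bis(2,2'-bipyridine)dinitratotitanium(IV) azidodibromoiodonickelate(II)

Ti is given as +4; the cation's ligand charges sum to -2, so the complex cation is 2+.
A 1:1 salt means the anion carries the equal and opposite charge, 2−.
Anion: ligand charges sum to -4; for the ion to be 2−, Ni = +2.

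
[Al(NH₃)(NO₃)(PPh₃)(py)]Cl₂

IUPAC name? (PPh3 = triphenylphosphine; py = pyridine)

amminenitrato(pyridine)(triphenylphosphine)aluminium(III) chloride

The 2 chloride counter-ions carry a total charge of -2, so each complex ion is 2+.
Ligand charges: 1×triphenylphosphine (neutral), 1×pyridine (neutral), 1×nitrato (-1 each), 1×ammine (neutral); total -1. So Al + (-1) = 2+, giving Al = +3.
Ligands are named alphabetically: ammine before nitrato before pyridine before triphenylphosphine.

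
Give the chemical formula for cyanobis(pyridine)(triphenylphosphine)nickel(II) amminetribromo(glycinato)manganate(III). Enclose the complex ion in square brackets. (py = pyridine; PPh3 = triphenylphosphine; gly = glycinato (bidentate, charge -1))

Cation [Ni…]: ligand charges -1, Ni(II) ⇒ ion charge 1+.
Anion [Mn…]: ligand charges -4, Mn(III) ⇒ ion charge 1−.
One 1+ cation balances one 1− anion.

[Ni(CN)(PPh3)(py)2][MnBr3(gly)(NH3)]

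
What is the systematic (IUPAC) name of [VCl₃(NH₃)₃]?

There is no counter-ion, so the complex is neutral overall.
Ligand charges: 3×ammine (neutral), 3×chloro (-1 each); total -3. So V + (-3) = 0, giving V = +3.
Ligands are named alphabetically: ammine before chloro.

triamminetrichlorovanadium(III)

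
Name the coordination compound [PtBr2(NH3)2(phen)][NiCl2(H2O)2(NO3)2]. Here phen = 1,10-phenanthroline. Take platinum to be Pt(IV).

Pt is given as +4; the cation's ligand charges sum to -2, so the complex cation is 2+.
A 1:1 salt means the anion carries the equal and opposite charge, 2−.
Anion: ligand charges sum to -4; for the ion to be 2−, Ni = +2.

diamminedibromo(1,10-phenanthroline)platinum(IV) diaquadichlorodinitratonickelate(II)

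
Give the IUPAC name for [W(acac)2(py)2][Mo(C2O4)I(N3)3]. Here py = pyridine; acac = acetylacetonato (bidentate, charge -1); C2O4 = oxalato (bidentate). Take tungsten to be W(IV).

bis(acetylacetonato)bis(pyridine)tungsten(IV) triazidoiodooxalatomolybdate(IV)

Both ions are complex: the cation is named first with the plain metal name, the anion second with the -ate form; each ion's ligands are alphabetised independently.
W is given as +4; the cation's ligand charges sum to -2, so the complex cation is 2+.
A 1:1 salt means the anion carries the equal and opposite charge, 2−.
Anion: ligand charges sum to -6; for the ion to be 2−, Mo = +4.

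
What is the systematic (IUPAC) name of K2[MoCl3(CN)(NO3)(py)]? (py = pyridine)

potassium trichlorocyanonitrato(pyridine)molybdate(III)

The 2 potassium counter-ions carry a total charge of +2, so each complex ion is 2−.
Ligand charges: 1×pyridine (neutral), 1×nitrato (-1 each), 1×cyano (-1 each), 3×chloro (-1 each); total -5. So Mo + (-5) = 2−, giving Mo = +3.
Ligands are named alphabetically: chloro before cyano before nitrato before pyridine.
The complex ion is anionic, so molybdenum takes the -ate form molybdate(III).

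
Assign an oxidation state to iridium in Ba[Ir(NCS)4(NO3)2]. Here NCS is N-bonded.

+4

1 barium outside the brackets (+2 each) → the complex ion is 2−.
Ligand charges: 2×NO3 = -2; 4×NCS = -4; sum -6.
Ir + (-6) = 2− ⇒ Ir is +4.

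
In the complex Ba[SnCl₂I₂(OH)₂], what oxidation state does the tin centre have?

1 barium outside the brackets (+2 each) → the complex ion is 2−.
Ligand charges: 2×OH = -2; 2×I = -2; 2×Cl = -2; sum -6.
Sn + (-6) = 2− ⇒ Sn is +4.

+4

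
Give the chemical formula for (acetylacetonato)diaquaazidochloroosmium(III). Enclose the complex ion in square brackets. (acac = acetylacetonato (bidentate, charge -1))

[Os(acac)Cl(H2O)2(N3)]

Ligands: 1 acetylacetonato (acac, -1), 2 aqua (H2O, neutral), 1 azido (N3, -1), 1 chloro (Cl, -1). Ligand charge sum = -3.
With Os in oxidation state +3, the complex ion is [Os...].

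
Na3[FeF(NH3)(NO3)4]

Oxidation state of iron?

+2

3 sodium outside the brackets (+1 each) → the complex ion is 3−.
Ligand charges: 4×NO3 = -4; 1×F = -1; 1×NH3 neutral; sum -5.
Fe + (-5) = 3− ⇒ Fe is +2.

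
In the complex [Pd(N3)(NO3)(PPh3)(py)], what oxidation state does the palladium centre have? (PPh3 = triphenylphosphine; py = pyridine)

No counter-ion: the bracketed complex is neutral.
Ligand charges: 1×PPh3 neutral; 1×NO3 = -1; 1×py neutral; 1×N3 = -1; sum -2.
Pd + (-2) = 0 ⇒ Pd is +2.

+2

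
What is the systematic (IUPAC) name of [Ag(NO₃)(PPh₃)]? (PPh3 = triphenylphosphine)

There is no counter-ion, so the complex is neutral overall.
Ligand charges: 1×triphenylphosphine (neutral), 1×nitrato (-1 each); total -1. So Ag + (-1) = 0, giving Ag = +1.
Ligands are named alphabetically: nitrato before triphenylphosphine.

nitrato(triphenylphosphine)silver(I)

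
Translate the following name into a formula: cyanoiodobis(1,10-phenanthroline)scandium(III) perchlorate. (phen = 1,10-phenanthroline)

Ligands: 2 1,10-phenanthroline (phen, neutral), 1 cyano (CN, -1), 1 iodo (I, -1). Ligand charge sum = -2.
With Sc in oxidation state +3, the complex ion is [Sc...]^1+.
Charge balance with perchlorate (-1) requires 1 complex ion per 1 perchlorate.

[Sc(CN)I(phen)2]ClO4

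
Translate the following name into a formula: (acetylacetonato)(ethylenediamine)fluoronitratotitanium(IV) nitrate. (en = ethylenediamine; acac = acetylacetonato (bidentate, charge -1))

Ligands: 1 ethylenediamine (en, neutral), 1 fluoro (F, -1), 1 acetylacetonato (acac, -1), 1 nitrato (NO3, -1). Ligand charge sum = -3.
With Ti in oxidation state +4, the complex ion is [Ti...]^1+.
Charge balance with nitrate (-1) requires 1 complex ion per 1 nitrate.

[Ti(acac)(en)F(NO3)]NO3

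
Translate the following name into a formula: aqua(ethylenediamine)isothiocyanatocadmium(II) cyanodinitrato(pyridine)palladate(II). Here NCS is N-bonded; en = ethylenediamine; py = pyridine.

Cation [Cd…]: ligand charges -1, Cd(II) ⇒ ion charge 1+.
Anion [Pd…]: ligand charges -3, Pd(II) ⇒ ion charge 1−.

[Cd(en)(H2O)(NCS)][Pd(CN)(NO3)2(py)]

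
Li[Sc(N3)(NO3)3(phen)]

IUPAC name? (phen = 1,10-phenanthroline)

lithium azidotrinitrato(1,10-phenanthroline)scandate(III)

The 1 lithium counter-ion carries a total charge of +1, so each complex ion is 1−.
Ligand charges: 3×nitrato (-1 each), 1×azido (-1 each), 1×1,10-phenanthroline (neutral); total -4. So Sc + (-4) = 1−, giving Sc = +3.
Ligands are named alphabetically: azido before nitrato before phenanthroline.
The complex ion is anionic, so scandium takes the -ate form scandate(III).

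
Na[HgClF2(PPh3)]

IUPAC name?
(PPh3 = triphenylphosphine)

The 1 sodium counter-ion carries a total charge of +1, so each complex ion is 1−.
Ligand charges: 2×fluoro (-1 each), 1×triphenylphosphine (neutral), 1×chloro (-1 each); total -3. So Hg + (-3) = 1−, giving Hg = +2.
Ligands are named alphabetically: chloro before fluoro before triphenylphosphine.
The complex ion is anionic, so mercury takes the -ate form mercurate(II).

sodium chlorodifluoro(triphenylphosphine)mercurate(II)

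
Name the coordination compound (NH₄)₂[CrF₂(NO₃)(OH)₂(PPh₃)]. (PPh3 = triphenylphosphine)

ammonium difluorodihydroxonitrato(triphenylphosphine)chromate(III)

The 2 ammonium counter-ions carry a total charge of +2, so each complex ion is 2−.
Ligand charges: 2×hydroxo (-1 each), 1×triphenylphosphine (neutral), 1×nitrato (-1 each), 2×fluoro (-1 each); total -5. So Cr + (-5) = 2−, giving Cr = +3.
Ligands are named alphabetically: fluoro before hydroxo before nitrato before triphenylphosphine.
The complex ion is anionic, so chromium takes the -ate form chromate(III).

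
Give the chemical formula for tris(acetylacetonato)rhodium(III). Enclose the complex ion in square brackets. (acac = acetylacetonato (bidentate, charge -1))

[Rh(acac)3]

Ligands: 3 acetylacetonato (acac, -1). Ligand charge sum = -3.
With Rh in oxidation state +3, the complex ion is [Rh...].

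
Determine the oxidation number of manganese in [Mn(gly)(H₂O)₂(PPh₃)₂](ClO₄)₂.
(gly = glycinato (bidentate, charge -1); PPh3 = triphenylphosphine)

2 perchlorate outside the brackets (-1 each) → the complex ion is 2+.
Ligand charges: 1×gly = -1; 2×PPh3 neutral; 2×H2O neutral; sum -1.
Mn + (-1) = 2+ ⇒ Mn is +3.

+3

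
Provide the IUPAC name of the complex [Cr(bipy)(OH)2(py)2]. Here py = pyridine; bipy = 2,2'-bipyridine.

There is no counter-ion, so the complex is neutral overall.
Ligand charges: 2×pyridine (neutral), 1×2,2'-bipyridine (neutral), 2×hydroxo (-1 each); total -2. So Cr + (-2) = 0, giving Cr = +2.
Ligands are named alphabetically: bipyridine before hydroxo before pyridine.

(2,2'-bipyridine)dihydroxobis(pyridine)chromium(II)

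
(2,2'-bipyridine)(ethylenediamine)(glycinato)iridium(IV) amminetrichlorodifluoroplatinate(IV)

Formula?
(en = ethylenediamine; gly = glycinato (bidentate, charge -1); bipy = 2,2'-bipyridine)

[Ir(bipy)(en)(gly)][PtCl3F2(NH3)]3

Cation [Ir…]: ligand charges -1, Ir(IV) ⇒ ion charge 3+.
Anion [Pt…]: ligand charges -5, Pt(IV) ⇒ ion charge 1−.
One 3+ cation requires 3 of the 1− anion.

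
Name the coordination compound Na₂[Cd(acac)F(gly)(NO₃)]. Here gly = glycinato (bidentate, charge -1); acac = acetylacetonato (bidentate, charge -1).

sodium (acetylacetonato)fluoro(glycinato)nitratocadmate(II)

The 2 sodium counter-ions carry a total charge of +2, so each complex ion is 2−.
Ligand charges: 1×glycinato (-1 each), 1×nitrato (-1 each), 1×fluoro (-1 each), 1×acetylacetonato (-1 each); total -4. So Cd + (-4) = 2−, giving Cd = +2.
The complex ion is anionic, so cadmium takes the -ate form cadmate(II).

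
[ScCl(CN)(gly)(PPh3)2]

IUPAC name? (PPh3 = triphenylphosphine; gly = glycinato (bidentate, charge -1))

chlorocyano(glycinato)bis(triphenylphosphine)scandium(III)

There is no counter-ion, so the complex is neutral overall.
Ligand charges: 2×triphenylphosphine (neutral), 1×chloro (-1 each), 1×glycinato (-1 each), 1×cyano (-1 each); total -3. So Sc + (-3) = 0, giving Sc = +3.
Ligands are named alphabetically: chloro before cyano before glycinato before triphenylphosphine.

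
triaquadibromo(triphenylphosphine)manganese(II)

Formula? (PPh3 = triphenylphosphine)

Ligands: 3 aqua (H2O, neutral), 2 bromo (Br, -1), 1 triphenylphosphine (PPh3, neutral). Ligand charge sum = -2.
With Mn in oxidation state +2, the complex ion is [Mn...].

[MnBr2(H2O)3(PPh3)]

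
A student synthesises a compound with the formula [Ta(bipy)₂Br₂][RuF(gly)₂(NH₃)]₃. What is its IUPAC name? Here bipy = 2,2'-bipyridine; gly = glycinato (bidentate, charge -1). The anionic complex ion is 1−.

The complex anion is given as 1−; its ligand charges sum to -3, so Ru = +2.
With 3 anions per cation, the cation must be 3×1 = 3+.
Cation: ligand charges sum to -2; for the ion to be 3+, Ta = +5.

bis(2,2'-bipyridine)dibromotantalum(V) amminefluorobis(glycinato)ruthenate(II)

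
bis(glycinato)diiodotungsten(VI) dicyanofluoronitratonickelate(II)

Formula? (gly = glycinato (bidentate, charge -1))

Cation [W…]: ligand charges -4, W(VI) ⇒ ion charge 2+.
Anion [Ni…]: ligand charges -4, Ni(II) ⇒ ion charge 2−.
One 2+ cation balances one 2− anion.

[W(gly)2I2][Ni(CN)2F(NO3)]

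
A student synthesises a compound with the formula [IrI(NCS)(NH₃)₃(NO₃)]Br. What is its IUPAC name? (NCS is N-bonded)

triammineiodoisothiocyanatonitratoiridium(IV) bromide

The 1 bromide counter-ion carries a total charge of -1, so each complex ion is 1+.
Ligand charges: 3×ammine (neutral), 1×iodo (-1 each), 1×isothiocyanato (-1 each), 1×nitrato (-1 each); total -3. So Ir + (-3) = 1+, giving Ir = +4.
Ligands are named alphabetically: ammine before iodo before isothiocyanato before nitrato.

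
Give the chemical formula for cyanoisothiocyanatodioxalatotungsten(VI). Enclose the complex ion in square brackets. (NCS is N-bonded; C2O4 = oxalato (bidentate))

[W(C2O4)2(CN)(NCS)]

Ligands: 1 isothiocyanato (NCS, -1), 2 oxalato (C2O4, -2), 1 cyano (CN, -1). Ligand charge sum = -6.
With W in oxidation state +6, the complex ion is [W...].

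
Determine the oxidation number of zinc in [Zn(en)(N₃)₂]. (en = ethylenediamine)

+2

No counter-ion: the bracketed complex is neutral.
Ligand charges: 2×N3 = -2; 1×en neutral; sum -2.
Zn + (-2) = 0 ⇒ Zn is +2.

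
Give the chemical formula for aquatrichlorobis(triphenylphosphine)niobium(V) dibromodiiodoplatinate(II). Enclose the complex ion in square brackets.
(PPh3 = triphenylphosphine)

Cation [Nb…]: ligand charges -3, Nb(V) ⇒ ion charge 2+.
Anion [Pt…]: ligand charges -4, Pt(II) ⇒ ion charge 2−.

[NbCl3(H2O)(PPh3)2][PtBr2I2]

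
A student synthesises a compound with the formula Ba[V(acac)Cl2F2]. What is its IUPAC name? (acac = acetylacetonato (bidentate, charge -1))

The 1 barium counter-ion carries a total charge of +2, so each complex ion is 2−.
Ligand charges: 2×chloro (-1 each), 1×acetylacetonato (-1 each), 2×fluoro (-1 each); total -5. So V + (-5) = 2−, giving V = +3.
Ligands are named alphabetically: acetylacetonato before chloro before fluoro.
The complex ion is anionic, so vanadium takes the -ate form vanadate(III).

barium (acetylacetonato)dichlorodifluorovanadate(III)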